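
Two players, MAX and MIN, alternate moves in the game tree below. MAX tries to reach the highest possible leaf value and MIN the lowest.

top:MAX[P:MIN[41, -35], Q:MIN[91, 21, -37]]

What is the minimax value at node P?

-35

P (MIN): min(41, -35) = -35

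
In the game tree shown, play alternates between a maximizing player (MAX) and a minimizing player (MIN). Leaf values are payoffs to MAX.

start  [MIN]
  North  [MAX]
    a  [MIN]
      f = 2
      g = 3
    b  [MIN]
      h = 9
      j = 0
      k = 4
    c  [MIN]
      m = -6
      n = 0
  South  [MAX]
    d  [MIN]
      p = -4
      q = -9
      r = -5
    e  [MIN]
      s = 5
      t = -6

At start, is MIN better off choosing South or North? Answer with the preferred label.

South

d (MIN): min(-4, -9, -5) = -9
e (MIN): min(5, -6) = -6
South (MAX): max(-9, -6) = -6
a (MIN): min(2, 3) = 2
b (MIN): min(9, 0, 4) = 0
c (MIN): min(-6, 0) = -6
North (MAX): max(2, 0, -6) = 2
MIN prefers the lower value; South=-6, North=2. South is better since -6 < 2.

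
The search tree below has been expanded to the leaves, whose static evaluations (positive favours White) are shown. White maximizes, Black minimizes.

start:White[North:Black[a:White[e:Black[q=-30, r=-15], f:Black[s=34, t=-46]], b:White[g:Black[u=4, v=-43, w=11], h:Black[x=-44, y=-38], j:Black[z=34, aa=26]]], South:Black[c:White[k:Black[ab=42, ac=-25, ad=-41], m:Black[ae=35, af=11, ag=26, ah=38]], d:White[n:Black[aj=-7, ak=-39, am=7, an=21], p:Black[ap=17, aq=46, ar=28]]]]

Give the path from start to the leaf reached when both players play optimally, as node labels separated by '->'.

start -> South -> c -> m -> af

e (Black): min(-30, -15) = -30
f (Black): min(34, -46) = -46
a (White): max(-30, -46) = -30
g (Black): min(4, -43, 11) = -43
h (Black): min(-44, -38) = -44
j (Black): min(34, 26) = 26
b (White): max(-43, -44, 26) = 26
North (Black): min(-30, 26) = -30
k (Black): min(42, -25, -41) = -41
m (Black): min(35, 11, 26, 38) = 11
c (White): max(-41, 11) = 11
n (Black): min(-7, -39, 7, 21) = -39
p (Black): min(17, 46, 28) = 17
d (White): max(-39, 17) = 17
South (Black): min(11, 17) = 11
start (White): max(-30, 11) = 11
At start, White picks South (highest: 11).
At South, Black picks c (lowest: 11).
At c, White picks m (highest: 11).
At m, Black picks af (lowest: 11).
Terminal value 11.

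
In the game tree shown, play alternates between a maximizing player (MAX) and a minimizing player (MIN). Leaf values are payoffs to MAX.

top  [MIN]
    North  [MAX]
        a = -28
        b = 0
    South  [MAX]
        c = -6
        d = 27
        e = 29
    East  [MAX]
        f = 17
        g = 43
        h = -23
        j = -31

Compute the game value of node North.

0

North (MAX): max(-28, 0) = 0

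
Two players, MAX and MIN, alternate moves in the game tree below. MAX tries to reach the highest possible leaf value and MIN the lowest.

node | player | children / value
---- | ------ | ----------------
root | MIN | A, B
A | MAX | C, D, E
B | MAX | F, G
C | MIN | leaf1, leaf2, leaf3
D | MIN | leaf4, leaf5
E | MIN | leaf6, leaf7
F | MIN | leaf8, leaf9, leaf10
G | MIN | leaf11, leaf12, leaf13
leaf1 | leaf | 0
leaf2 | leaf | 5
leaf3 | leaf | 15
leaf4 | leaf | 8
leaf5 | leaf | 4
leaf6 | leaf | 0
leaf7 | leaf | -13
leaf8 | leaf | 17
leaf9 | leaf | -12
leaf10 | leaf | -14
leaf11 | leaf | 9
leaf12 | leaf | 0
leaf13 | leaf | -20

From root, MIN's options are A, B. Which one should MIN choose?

B

C (MIN): min(0, 5, 15) = 0
D (MIN): min(8, 4) = 4
E (MIN): min(0, -13) = -13
A (MAX): max(0, 4, -13) = 4
F (MIN): min(17, -12, -14) = -14
G (MIN): min(9, 0, -20) = -20
B (MAX): max(-14, -20) = -14
root (MIN): min(4, -14) = -14
MIN at root wants the lowest of {A=4, B=-14}, so chooses B.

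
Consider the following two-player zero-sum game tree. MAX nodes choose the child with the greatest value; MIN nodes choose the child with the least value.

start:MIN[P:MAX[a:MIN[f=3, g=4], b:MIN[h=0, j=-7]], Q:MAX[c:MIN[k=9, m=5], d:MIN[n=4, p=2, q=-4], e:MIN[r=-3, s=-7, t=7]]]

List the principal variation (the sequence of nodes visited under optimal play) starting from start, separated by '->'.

a (MIN): min(3, 4) = 3
b (MIN): min(0, -7) = -7
P (MAX): max(3, -7) = 3
c (MIN): min(9, 5) = 5
d (MIN): min(4, 2, -4) = -4
e (MIN): min(-3, -7, 7) = -7
Q (MAX): max(5, -4, -7) = 5
start (MIN): min(3, 5) = 3
At start, MIN picks P (lowest: 3).
At P, MAX picks a (highest: 3).
At a, MIN picks f (lowest: 3).
Terminal value 3.

start -> P -> a -> f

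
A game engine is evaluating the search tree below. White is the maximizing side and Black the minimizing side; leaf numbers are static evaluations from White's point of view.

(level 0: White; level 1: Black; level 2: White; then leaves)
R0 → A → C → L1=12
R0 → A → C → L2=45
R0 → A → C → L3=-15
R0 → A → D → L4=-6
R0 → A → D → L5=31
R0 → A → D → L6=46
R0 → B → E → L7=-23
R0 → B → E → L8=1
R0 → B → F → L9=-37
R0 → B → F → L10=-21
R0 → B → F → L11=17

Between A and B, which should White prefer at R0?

A

C (White): max(12, 45, -15) = 45
D (White): max(-6, 31, 46) = 46
A (Black): min(45, 46) = 45
E (White): max(-23, 1) = 1
F (White): max(-37, -21, 17) = 17
B (Black): min(1, 17) = 1
White prefers the higher value; A=45, B=1. A is better since 45 > 1.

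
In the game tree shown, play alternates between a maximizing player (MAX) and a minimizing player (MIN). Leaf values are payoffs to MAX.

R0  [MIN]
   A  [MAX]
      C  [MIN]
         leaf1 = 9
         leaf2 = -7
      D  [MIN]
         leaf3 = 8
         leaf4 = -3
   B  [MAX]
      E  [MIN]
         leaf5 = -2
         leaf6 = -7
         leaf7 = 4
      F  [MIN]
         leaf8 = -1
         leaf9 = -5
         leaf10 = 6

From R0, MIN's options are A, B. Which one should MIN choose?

C (MIN): min(9, -7) = -7
D (MIN): min(8, -3) = -3
A (MAX): max(-7, -3) = -3
E (MIN): min(-2, -7, 4) = -7
F (MIN): min(-1, -5, 6) = -5
B (MAX): max(-7, -5) = -5
R0 (MIN): min(-3, -5) = -5
MIN at R0 wants the lowest of {A=-3, B=-5}, so chooses B.

B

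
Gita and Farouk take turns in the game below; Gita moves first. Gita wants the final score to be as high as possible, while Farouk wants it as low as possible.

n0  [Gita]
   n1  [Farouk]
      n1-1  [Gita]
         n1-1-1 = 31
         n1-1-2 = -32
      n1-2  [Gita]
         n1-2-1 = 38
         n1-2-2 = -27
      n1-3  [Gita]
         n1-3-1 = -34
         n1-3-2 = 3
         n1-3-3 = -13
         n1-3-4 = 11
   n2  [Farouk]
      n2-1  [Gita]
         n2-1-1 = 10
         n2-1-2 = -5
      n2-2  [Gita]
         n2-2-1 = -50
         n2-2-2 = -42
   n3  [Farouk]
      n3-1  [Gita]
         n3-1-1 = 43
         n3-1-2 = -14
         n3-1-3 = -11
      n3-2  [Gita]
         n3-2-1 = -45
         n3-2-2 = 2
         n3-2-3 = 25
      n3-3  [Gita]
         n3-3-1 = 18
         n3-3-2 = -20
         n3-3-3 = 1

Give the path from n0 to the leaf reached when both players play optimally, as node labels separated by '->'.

n1-1 (Gita): max(31, -32) = 31
n1-2 (Gita): max(38, -27) = 38
n1-3 (Gita): max(-34, 3, -13, 11) = 11
n1 (Farouk): min(31, 38, 11) = 11
n2-1 (Gita): max(10, -5) = 10
n2-2 (Gita): max(-50, -42) = -42
n2 (Farouk): min(10, -42) = -42
n3-1 (Gita): max(43, -14, -11) = 43
n3-2 (Gita): max(-45, 2, 25) = 25
n3-3 (Gita): max(18, -20, 1) = 18
n3 (Farouk): min(43, 25, 18) = 18
n0 (Gita): max(11, -42, 18) = 18
At n0, Gita picks n3 (highest: 18).
At n3, Farouk picks n3-3 (lowest: 18).
At n3-3, Gita picks n3-3-1 (highest: 18).
Terminal value 18.

n0 -> n3 -> n3-3 -> n3-3-1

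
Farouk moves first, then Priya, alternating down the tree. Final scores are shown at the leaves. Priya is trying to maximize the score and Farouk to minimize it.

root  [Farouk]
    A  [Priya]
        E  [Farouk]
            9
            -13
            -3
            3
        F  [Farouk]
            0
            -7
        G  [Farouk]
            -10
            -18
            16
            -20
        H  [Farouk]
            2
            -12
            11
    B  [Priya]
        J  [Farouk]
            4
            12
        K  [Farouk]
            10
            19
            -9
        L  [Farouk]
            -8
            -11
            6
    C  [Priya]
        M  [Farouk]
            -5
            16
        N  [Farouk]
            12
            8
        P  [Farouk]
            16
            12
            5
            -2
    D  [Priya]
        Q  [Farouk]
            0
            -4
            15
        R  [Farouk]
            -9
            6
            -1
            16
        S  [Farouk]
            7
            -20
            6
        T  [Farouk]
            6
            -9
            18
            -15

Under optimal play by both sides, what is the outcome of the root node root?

-7

E (Farouk): min(9, -13, -3, 3) = -13
F (Farouk): min(0, -7) = -7
G (Farouk): min(-10, -18, 16, -20) = -20
H (Farouk): min(2, -12, 11) = -12
A (Priya): max(-13, -7, -20, -12) = -7
J (Farouk): min(4, 12) = 4
K (Farouk): min(10, 19, -9) = -9
L (Farouk): min(-8, -11, 6) = -11
B (Priya): max(4, -9, -11) = 4
M (Farouk): min(-5, 16) = -5
N (Farouk): min(12, 8) = 8
P (Farouk): min(16, 12, 5, -2) = -2
C (Priya): max(-5, 8, -2) = 8
Q (Farouk): min(0, -4, 15) = -4
R (Farouk): min(-9, 6, -1, 16) = -9
S (Farouk): min(7, -20, 6) = -20
T (Farouk): min(6, -9, 18, -15) = -15
D (Priya): max(-4, -9, -20, -15) = -4
root (Farouk): min(-7, 4, 8, -4) = -7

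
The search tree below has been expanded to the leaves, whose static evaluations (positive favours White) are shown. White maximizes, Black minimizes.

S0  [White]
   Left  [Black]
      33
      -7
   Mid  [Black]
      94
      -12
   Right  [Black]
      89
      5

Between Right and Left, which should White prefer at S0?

Right (Black): min(89, 5) = 5
Left (Black): min(33, -7) = -7
White prefers the higher value; Right=5, Left=-7. Right is better since 5 > -7.

Right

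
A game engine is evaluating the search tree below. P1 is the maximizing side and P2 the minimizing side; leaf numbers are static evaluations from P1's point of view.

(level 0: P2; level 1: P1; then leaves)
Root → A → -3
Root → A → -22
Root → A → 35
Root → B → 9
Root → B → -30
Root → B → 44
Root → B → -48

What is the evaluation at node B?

B (P1): max(9, -30, 44, -48) = 44

44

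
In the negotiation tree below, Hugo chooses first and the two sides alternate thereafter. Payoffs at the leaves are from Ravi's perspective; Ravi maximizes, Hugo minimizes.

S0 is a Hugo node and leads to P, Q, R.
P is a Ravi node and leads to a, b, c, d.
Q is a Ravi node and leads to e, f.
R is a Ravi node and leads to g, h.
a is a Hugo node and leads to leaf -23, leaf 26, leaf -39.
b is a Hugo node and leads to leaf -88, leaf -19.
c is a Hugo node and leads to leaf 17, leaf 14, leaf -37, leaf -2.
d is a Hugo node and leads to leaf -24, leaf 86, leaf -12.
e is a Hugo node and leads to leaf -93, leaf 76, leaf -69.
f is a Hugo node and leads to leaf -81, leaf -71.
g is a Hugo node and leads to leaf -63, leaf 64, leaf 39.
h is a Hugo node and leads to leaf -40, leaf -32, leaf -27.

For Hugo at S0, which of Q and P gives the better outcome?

Q

e (Hugo): min(-93, 76, -69) = -93
f (Hugo): min(-81, -71) = -81
Q (Ravi): max(-93, -81) = -81
a (Hugo): min(-23, 26, -39) = -39
b (Hugo): min(-88, -19) = -88
c (Hugo): min(17, 14, -37, -2) = -37
d (Hugo): min(-24, 86, -12) = -24
P (Ravi): max(-39, -88, -37, -24) = -24
Hugo prefers the lower value; Q=-81, P=-24. Q is better since -81 < -24.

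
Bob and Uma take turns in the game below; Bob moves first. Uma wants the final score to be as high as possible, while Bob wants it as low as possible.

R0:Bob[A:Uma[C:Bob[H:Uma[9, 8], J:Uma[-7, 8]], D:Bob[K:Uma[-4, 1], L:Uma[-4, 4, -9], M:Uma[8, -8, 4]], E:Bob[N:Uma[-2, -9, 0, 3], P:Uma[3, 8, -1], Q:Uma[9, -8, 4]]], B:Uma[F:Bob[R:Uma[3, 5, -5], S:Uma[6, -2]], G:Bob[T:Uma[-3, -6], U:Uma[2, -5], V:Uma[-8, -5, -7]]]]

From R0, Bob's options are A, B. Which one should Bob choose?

H (Uma): max(9, 8) = 9
J (Uma): max(-7, 8) = 8
C (Bob): min(9, 8) = 8
K (Uma): max(-4, 1) = 1
L (Uma): max(-4, 4, -9) = 4
M (Uma): max(8, -8, 4) = 8
D (Bob): min(1, 4, 8) = 1
N (Uma): max(-2, -9, 0, 3) = 3
P (Uma): max(3, 8, -1) = 8
Q (Uma): max(9, -8, 4) = 9
E (Bob): min(3, 8, 9) = 3
A (Uma): max(8, 1, 3) = 8
R (Uma): max(3, 5, -5) = 5
S (Uma): max(6, -2) = 6
F (Bob): min(5, 6) = 5
T (Uma): max(-3, -6) = -3
U (Uma): max(2, -5) = 2
V (Uma): max(-8, -5, -7) = -5
G (Bob): min(-3, 2, -5) = -5
B (Uma): max(5, -5) = 5
R0 (Bob): min(8, 5) = 5
Bob at R0 wants the lowest of {A=8, B=5}, so chooses B.

B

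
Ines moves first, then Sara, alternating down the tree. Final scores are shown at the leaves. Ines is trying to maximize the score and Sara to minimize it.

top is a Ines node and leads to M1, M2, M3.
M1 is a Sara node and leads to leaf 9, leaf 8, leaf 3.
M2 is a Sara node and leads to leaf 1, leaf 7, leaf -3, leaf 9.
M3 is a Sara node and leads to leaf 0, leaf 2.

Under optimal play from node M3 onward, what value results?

0

M3 (Sara): min(0, 2) = 0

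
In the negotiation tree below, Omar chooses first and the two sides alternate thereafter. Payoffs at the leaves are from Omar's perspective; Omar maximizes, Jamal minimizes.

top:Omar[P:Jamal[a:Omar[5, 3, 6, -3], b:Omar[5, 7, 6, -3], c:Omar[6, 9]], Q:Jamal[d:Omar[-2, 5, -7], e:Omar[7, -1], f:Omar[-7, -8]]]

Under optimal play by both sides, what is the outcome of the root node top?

a (Omar): max(5, 3, 6, -3) = 6
b (Omar): max(5, 7, 6, -3) = 7
c (Omar): max(6, 9) = 9
P (Jamal): min(6, 7, 9) = 6
d (Omar): max(-2, 5, -7) = 5
e (Omar): max(7, -1) = 7
f (Omar): max(-7, -8) = -7
Q (Jamal): min(5, 7, -7) = -7
top (Omar): max(6, -7) = 6

6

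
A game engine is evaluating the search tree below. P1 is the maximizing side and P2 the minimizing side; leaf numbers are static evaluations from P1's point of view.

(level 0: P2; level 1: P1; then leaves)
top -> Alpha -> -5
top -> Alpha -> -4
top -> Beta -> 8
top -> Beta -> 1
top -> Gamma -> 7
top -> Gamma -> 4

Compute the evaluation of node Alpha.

Alpha (P1): max(-5, -4) = -4

-4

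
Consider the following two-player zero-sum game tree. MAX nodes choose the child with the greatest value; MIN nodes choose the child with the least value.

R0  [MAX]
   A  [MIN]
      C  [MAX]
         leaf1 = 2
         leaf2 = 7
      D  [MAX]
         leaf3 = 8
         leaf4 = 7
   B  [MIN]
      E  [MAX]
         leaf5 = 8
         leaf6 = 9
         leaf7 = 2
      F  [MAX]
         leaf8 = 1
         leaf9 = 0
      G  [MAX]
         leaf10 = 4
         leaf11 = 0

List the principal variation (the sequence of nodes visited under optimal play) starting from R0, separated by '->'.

R0 -> A -> C -> leaf2

C (MAX): max(2, 7) = 7
D (MAX): max(8, 7) = 8
A (MIN): min(7, 8) = 7
E (MAX): max(8, 9, 2) = 9
F (MAX): max(1, 0) = 1
G (MAX): max(4, 0) = 4
B (MIN): min(9, 1, 4) = 1
R0 (MAX): max(7, 1) = 7
At R0, MAX picks A (highest: 7).
At A, MIN picks C (lowest: 7).
At C, MAX picks leaf2 (highest: 7).
Terminal value 7.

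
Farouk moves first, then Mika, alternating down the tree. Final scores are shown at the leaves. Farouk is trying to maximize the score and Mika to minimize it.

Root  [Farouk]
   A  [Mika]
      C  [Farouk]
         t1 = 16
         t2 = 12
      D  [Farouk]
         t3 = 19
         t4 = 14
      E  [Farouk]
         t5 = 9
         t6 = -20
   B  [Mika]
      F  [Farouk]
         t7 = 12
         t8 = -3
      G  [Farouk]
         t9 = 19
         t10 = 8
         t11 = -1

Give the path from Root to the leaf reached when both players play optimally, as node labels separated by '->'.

Root -> B -> F -> t7

C (Farouk): max(16, 12) = 16
D (Farouk): max(19, 14) = 19
E (Farouk): max(9, -20) = 9
A (Mika): min(16, 19, 9) = 9
F (Farouk): max(12, -3) = 12
G (Farouk): max(19, 8, -1) = 19
B (Mika): min(12, 19) = 12
Root (Farouk): max(9, 12) = 12
At Root, Farouk picks B (highest: 12).
At B, Mika picks F (lowest: 12).
At F, Farouk picks t7 (highest: 12).
Terminal value 12.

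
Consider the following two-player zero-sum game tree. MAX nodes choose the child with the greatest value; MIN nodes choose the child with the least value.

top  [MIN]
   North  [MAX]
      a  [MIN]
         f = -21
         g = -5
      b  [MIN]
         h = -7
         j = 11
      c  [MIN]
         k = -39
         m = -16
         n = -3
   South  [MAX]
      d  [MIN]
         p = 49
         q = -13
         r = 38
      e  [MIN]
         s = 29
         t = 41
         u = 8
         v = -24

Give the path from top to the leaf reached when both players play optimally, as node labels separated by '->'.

a (MIN): min(-21, -5) = -21
b (MIN): min(-7, 11) = -7
c (MIN): min(-39, -16, -3) = -39
North (MAX): max(-21, -7, -39) = -7
d (MIN): min(49, -13, 38) = -13
e (MIN): min(29, 41, 8, -24) = -24
South (MAX): max(-13, -24) = -13
top (MIN): min(-7, -13) = -13
At top, MIN picks South (lowest: -13).
At South, MAX picks d (highest: -13).
At d, MIN picks q (lowest: -13).
Terminal value -13.

top -> South -> d -> q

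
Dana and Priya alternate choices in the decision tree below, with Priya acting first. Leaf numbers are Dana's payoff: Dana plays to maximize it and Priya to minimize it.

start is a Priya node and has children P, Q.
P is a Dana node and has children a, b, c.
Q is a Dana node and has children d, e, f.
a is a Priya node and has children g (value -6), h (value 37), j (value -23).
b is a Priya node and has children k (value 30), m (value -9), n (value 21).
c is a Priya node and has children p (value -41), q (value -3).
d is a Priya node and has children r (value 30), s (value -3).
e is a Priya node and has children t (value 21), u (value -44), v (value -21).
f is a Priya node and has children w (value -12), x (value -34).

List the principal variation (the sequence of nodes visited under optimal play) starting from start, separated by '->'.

start -> P -> b -> m

a (Priya): min(-6, 37, -23) = -23
b (Priya): min(30, -9, 21) = -9
c (Priya): min(-41, -3) = -41
P (Dana): max(-23, -9, -41) = -9
d (Priya): min(30, -3) = -3
e (Priya): min(21, -44, -21) = -44
f (Priya): min(-12, -34) = -34
Q (Dana): max(-3, -44, -34) = -3
start (Priya): min(-9, -3) = -9
At start, Priya picks P (lowest: -9).
At P, Dana picks b (highest: -9).
At b, Priya picks m (lowest: -9).
Terminal value -9.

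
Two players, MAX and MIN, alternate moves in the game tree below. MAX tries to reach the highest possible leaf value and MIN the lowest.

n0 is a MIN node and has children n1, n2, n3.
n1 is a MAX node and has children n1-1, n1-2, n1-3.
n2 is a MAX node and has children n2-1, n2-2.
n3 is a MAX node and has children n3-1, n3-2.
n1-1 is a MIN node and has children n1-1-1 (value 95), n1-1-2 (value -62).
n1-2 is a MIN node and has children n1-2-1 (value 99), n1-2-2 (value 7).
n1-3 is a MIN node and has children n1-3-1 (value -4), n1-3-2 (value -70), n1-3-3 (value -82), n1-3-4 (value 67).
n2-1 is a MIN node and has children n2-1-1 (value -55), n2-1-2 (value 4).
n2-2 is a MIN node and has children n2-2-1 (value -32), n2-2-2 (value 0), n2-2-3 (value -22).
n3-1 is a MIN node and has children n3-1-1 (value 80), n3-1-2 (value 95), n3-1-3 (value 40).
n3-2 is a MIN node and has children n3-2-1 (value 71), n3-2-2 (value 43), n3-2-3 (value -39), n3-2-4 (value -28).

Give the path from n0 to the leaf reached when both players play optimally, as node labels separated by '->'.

n1-1 (MIN): min(95, -62) = -62
n1-2 (MIN): min(99, 7) = 7
n1-3 (MIN): min(-4, -70, -82, 67) = -82
n1 (MAX): max(-62, 7, -82) = 7
n2-1 (MIN): min(-55, 4) = -55
n2-2 (MIN): min(-32, 0, -22) = -32
n2 (MAX): max(-55, -32) = -32
n3-1 (MIN): min(80, 95, 40) = 40
n3-2 (MIN): min(71, 43, -39, -28) = -39
n3 (MAX): max(40, -39) = 40
n0 (MIN): min(7, -32, 40) = -32
At n0, MIN picks n2 (lowest: -32).
At n2, MAX picks n2-2 (highest: -32).
At n2-2, MIN picks n2-2-1 (lowest: -32).
Terminal value -32.

n0 -> n2 -> n2-2 -> n2-2-1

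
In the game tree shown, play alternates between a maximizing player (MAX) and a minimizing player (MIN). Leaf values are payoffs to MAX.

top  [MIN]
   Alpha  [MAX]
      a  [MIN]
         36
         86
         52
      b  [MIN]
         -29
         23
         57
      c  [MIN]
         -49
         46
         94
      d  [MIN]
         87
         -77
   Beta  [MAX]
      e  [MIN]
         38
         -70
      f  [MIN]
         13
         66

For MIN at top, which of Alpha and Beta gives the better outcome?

a (MIN): min(36, 86, 52) = 36
b (MIN): min(-29, 23, 57) = -29
c (MIN): min(-49, 46, 94) = -49
d (MIN): min(87, -77) = -77
Alpha (MAX): max(36, -29, -49, -77) = 36
e (MIN): min(38, -70) = -70
f (MIN): min(13, 66) = 13
Beta (MAX): max(-70, 13) = 13
MIN prefers the lower value; Alpha=36, Beta=13. Beta is better since 13 < 36.

Beta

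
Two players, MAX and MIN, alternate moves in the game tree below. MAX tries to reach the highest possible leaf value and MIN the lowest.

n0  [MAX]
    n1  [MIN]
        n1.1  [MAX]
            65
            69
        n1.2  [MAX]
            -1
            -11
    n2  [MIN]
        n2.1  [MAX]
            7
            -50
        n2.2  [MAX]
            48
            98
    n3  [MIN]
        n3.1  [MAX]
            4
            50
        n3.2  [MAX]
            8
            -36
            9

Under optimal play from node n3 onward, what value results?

9

n3.1 (MAX): max(4, 50) = 50
n3.2 (MAX): max(8, -36, 9) = 9
n3 (MIN): min(50, 9) = 9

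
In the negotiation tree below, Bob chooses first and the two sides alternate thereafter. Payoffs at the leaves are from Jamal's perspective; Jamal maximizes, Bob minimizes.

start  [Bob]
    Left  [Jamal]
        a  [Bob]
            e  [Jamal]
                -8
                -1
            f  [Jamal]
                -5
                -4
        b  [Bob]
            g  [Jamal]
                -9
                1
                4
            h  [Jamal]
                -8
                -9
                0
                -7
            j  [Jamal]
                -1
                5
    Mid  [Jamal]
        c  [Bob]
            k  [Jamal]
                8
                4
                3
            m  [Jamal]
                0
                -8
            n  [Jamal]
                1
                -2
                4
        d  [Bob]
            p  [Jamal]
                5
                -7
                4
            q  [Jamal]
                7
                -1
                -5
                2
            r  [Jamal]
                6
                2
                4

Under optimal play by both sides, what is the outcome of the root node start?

e (Jamal): max(-8, -1) = -1
f (Jamal): max(-5, -4) = -4
a (Bob): min(-1, -4) = -4
g (Jamal): max(-9, 1, 4) = 4
h (Jamal): max(-8, -9, 0, -7) = 0
j (Jamal): max(-1, 5) = 5
b (Bob): min(4, 0, 5) = 0
Left (Jamal): max(-4, 0) = 0
k (Jamal): max(8, 4, 3) = 8
m (Jamal): max(0, -8) = 0
n (Jamal): max(1, -2, 4) = 4
c (Bob): min(8, 0, 4) = 0
p (Jamal): max(5, -7, 4) = 5
q (Jamal): max(7, -1, -5, 2) = 7
r (Jamal): max(6, 2, 4) = 6
d (Bob): min(5, 7, 6) = 5
Mid (Jamal): max(0, 5) = 5
start (Bob): min(0, 5) = 0

0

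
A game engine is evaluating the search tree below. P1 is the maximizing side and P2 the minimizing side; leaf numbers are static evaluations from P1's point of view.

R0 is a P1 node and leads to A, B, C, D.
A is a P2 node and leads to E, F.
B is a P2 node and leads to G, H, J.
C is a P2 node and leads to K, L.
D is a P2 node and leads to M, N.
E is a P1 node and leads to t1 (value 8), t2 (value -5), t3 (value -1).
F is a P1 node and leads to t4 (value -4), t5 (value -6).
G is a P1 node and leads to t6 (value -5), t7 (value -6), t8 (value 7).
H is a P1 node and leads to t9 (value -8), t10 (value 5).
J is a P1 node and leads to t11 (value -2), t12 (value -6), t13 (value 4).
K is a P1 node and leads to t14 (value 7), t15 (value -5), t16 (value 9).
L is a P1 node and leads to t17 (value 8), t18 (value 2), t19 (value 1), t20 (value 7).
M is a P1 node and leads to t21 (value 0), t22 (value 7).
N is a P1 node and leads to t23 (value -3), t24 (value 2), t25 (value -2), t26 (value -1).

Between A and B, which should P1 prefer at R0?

B

E (P1): max(8, -5, -1) = 8
F (P1): max(-4, -6) = -4
A (P2): min(8, -4) = -4
G (P1): max(-5, -6, 7) = 7
H (P1): max(-8, 5) = 5
J (P1): max(-2, -6, 4) = 4
B (P2): min(7, 5, 4) = 4
P1 prefers the higher value; A=-4, B=4. B is better since 4 > -4.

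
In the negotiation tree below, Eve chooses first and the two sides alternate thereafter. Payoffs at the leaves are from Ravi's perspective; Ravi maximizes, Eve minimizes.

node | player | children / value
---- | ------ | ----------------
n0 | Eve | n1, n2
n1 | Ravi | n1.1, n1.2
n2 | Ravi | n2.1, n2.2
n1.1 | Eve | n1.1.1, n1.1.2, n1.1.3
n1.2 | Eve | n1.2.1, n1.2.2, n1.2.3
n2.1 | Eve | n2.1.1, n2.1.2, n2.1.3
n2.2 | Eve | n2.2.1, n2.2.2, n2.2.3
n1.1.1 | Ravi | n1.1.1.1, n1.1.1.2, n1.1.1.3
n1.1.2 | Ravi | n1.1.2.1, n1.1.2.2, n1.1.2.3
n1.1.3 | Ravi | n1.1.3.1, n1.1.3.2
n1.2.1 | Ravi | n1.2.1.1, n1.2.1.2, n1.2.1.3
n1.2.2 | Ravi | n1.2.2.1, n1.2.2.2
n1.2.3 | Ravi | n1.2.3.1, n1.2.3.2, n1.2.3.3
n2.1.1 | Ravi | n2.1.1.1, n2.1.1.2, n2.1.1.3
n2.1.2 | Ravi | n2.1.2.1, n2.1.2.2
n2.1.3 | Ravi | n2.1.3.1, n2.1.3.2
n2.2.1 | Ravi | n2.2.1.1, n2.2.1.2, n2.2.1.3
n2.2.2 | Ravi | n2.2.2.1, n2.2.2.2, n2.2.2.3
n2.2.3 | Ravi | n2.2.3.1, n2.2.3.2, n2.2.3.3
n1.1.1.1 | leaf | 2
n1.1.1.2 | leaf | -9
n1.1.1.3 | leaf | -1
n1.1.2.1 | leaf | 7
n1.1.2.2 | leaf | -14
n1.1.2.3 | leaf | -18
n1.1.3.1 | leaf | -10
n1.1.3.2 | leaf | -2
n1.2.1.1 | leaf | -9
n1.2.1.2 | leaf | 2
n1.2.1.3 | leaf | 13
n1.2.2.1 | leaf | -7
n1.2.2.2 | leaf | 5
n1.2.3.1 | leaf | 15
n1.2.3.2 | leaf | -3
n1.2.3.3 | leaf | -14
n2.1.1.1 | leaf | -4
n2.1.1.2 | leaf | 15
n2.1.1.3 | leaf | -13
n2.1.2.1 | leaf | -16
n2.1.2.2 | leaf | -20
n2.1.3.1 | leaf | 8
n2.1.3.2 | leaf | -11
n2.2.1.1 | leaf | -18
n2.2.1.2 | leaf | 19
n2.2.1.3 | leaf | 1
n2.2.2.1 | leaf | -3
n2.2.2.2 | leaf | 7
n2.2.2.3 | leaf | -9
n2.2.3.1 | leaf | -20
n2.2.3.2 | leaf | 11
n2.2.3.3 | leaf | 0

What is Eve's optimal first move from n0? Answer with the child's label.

n1

n1.1.1 (Ravi): max(2, -9, -1) = 2
n1.1.2 (Ravi): max(7, -14, -18) = 7
n1.1.3 (Ravi): max(-10, -2) = -2
n1.1 (Eve): min(2, 7, -2) = -2
n1.2.1 (Ravi): max(-9, 2, 13) = 13
n1.2.2 (Ravi): max(-7, 5) = 5
n1.2.3 (Ravi): max(15, -3, -14) = 15
n1.2 (Eve): min(13, 5, 15) = 5
n1 (Ravi): max(-2, 5) = 5
n2.1.1 (Ravi): max(-4, 15, -13) = 15
n2.1.2 (Ravi): max(-16, -20) = -16
n2.1.3 (Ravi): max(8, -11) = 8
n2.1 (Eve): min(15, -16, 8) = -16
n2.2.1 (Ravi): max(-18, 19, 1) = 19
n2.2.2 (Ravi): max(-3, 7, -9) = 7
n2.2.3 (Ravi): max(-20, 11, 0) = 11
n2.2 (Eve): min(19, 7, 11) = 7
n2 (Ravi): max(-16, 7) = 7
n0 (Eve): min(5, 7) = 5
Eve at n0 wants the lowest of {n1=5, n2=7}, so chooses n1.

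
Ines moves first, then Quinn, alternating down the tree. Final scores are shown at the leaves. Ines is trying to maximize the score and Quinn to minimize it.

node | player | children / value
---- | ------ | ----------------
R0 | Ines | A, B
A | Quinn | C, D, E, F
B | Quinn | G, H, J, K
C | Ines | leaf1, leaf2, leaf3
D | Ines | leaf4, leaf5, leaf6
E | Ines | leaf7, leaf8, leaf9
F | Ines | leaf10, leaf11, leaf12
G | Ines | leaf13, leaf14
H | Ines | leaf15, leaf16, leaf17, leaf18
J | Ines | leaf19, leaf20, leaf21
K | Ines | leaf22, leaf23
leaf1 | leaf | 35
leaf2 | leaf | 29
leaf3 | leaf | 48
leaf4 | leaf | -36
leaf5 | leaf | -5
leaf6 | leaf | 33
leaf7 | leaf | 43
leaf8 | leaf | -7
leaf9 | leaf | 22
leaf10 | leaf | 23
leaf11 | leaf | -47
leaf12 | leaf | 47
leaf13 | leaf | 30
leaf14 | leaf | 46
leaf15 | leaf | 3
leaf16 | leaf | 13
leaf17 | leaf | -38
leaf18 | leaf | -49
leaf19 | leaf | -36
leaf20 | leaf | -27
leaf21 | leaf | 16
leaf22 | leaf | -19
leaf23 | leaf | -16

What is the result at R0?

C (Ines): max(35, 29, 48) = 48
D (Ines): max(-36, -5, 33) = 33
E (Ines): max(43, -7, 22) = 43
F (Ines): max(23, -47, 47) = 47
A (Quinn): min(48, 33, 43, 47) = 33
G (Ines): max(30, 46) = 46
H (Ines): max(3, 13, -38, -49) = 13
J (Ines): max(-36, -27, 16) = 16
K (Ines): max(-19, -16) = -16
B (Quinn): min(46, 13, 16, -16) = -16
R0 (Ines): max(33, -16) = 33

33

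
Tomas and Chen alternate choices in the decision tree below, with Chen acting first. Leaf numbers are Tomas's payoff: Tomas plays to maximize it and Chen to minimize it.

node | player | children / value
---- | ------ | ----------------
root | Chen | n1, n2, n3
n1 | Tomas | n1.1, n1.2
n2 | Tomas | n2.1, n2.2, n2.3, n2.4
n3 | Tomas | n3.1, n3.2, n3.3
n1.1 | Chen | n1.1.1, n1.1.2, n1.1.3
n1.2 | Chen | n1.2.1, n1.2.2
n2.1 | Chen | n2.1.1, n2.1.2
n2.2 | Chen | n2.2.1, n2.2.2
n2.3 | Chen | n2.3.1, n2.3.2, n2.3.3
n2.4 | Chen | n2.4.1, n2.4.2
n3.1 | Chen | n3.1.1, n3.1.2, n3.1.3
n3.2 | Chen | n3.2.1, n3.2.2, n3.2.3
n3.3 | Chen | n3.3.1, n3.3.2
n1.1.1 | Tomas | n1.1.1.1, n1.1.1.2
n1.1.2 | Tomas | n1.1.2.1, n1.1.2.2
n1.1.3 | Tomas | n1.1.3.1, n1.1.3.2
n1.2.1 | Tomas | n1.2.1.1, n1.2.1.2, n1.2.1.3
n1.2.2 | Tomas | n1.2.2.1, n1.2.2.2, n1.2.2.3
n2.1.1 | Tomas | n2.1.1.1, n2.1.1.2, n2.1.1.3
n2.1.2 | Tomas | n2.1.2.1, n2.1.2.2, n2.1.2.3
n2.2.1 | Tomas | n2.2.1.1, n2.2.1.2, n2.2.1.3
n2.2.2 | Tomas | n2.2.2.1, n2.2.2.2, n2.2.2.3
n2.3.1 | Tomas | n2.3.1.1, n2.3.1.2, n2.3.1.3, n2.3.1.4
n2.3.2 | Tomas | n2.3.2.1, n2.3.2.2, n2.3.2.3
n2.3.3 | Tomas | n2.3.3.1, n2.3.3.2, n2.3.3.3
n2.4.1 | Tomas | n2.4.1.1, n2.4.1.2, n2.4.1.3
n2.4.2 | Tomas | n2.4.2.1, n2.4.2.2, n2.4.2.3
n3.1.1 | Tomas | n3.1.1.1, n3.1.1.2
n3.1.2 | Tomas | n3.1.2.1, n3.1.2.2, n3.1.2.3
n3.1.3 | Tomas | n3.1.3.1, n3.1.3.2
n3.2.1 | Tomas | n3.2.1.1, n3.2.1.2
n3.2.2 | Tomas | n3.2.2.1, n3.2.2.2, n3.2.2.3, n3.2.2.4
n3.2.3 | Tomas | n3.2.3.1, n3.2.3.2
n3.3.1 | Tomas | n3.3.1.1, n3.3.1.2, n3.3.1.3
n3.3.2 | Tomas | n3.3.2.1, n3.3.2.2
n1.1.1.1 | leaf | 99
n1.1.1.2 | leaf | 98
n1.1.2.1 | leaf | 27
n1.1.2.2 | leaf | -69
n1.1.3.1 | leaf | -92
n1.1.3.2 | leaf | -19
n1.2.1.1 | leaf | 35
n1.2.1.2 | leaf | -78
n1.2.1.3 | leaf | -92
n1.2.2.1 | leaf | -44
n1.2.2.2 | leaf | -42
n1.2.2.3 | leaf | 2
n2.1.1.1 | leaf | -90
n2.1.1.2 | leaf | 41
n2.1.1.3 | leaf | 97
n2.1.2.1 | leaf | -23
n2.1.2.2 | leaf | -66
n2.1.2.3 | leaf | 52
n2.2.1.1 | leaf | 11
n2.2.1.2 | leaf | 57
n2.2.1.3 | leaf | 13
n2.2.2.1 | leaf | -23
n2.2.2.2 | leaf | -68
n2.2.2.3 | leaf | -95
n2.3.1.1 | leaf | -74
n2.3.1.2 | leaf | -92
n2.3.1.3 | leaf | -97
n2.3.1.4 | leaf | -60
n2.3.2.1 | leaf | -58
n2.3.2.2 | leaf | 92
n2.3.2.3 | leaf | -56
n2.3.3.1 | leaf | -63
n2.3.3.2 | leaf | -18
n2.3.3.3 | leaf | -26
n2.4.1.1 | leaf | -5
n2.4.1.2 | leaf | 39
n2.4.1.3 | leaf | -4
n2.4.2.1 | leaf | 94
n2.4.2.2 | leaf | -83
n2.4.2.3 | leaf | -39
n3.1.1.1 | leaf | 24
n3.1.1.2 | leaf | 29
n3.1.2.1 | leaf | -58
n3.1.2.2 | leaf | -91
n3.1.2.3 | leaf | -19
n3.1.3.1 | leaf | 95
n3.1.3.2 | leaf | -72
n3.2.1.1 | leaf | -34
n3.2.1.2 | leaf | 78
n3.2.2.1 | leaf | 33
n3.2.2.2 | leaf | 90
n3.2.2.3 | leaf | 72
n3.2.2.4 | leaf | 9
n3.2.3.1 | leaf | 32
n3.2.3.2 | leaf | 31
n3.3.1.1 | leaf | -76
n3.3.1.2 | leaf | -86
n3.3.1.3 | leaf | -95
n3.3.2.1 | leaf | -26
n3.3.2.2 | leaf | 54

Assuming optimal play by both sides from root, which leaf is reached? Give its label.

n1.2.2.3

n1.1.1 (Tomas): max(99, 98) = 99
n1.1.2 (Tomas): max(27, -69) = 27
n1.1.3 (Tomas): max(-92, -19) = -19
n1.1 (Chen): min(99, 27, -19) = -19
n1.2.1 (Tomas): max(35, -78, -92) = 35
n1.2.2 (Tomas): max(-44, -42, 2) = 2
n1.2 (Chen): min(35, 2) = 2
n1 (Tomas): max(-19, 2) = 2
n2.1.1 (Tomas): max(-90, 41, 97) = 97
n2.1.2 (Tomas): max(-23, -66, 52) = 52
n2.1 (Chen): min(97, 52) = 52
n2.2.1 (Tomas): max(11, 57, 13) = 57
n2.2.2 (Tomas): max(-23, -68, -95) = -23
n2.2 (Chen): min(57, -23) = -23
n2.3.1 (Tomas): max(-74, -92, -97, -60) = -60
n2.3.2 (Tomas): max(-58, 92, -56) = 92
n2.3.3 (Tomas): max(-63, -18, -26) = -18
n2.3 (Chen): min(-60, 92, -18) = -60
n2.4.1 (Tomas): max(-5, 39, -4) = 39
n2.4.2 (Tomas): max(94, -83, -39) = 94
n2.4 (Chen): min(39, 94) = 39
n2 (Tomas): max(52, -23, -60, 39) = 52
n3.1.1 (Tomas): max(24, 29) = 29
n3.1.2 (Tomas): max(-58, -91, -19) = -19
n3.1.3 (Tomas): max(95, -72) = 95
n3.1 (Chen): min(29, -19, 95) = -19
n3.2.1 (Tomas): max(-34, 78) = 78
n3.2.2 (Tomas): max(33, 90, 72, 9) = 90
n3.2.3 (Tomas): max(32, 31) = 32
n3.2 (Chen): min(78, 90, 32) = 32
n3.3.1 (Tomas): max(-76, -86, -95) = -76
n3.3.2 (Tomas): max(-26, 54) = 54
n3.3 (Chen): min(-76, 54) = -76
n3 (Tomas): max(-19, 32, -76) = 32
root (Chen): min(2, 52, 32) = 2
At root, Chen picks n1 (lowest: 2).
At n1, Tomas picks n1.2 (highest: 2).
At n1.2, Chen picks n1.2.2 (lowest: 2).
At n1.2.2, Tomas picks n1.2.2.3 (highest: 2).
Terminal value 2.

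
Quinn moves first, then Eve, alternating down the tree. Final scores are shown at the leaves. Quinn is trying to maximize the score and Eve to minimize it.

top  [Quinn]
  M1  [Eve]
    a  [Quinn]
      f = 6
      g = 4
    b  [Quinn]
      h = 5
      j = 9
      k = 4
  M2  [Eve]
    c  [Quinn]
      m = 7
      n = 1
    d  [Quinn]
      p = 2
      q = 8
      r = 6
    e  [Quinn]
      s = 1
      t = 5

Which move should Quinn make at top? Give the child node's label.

M1

a (Quinn): max(6, 4) = 6
b (Quinn): max(5, 9, 4) = 9
M1 (Eve): min(6, 9) = 6
c (Quinn): max(7, 1) = 7
d (Quinn): max(2, 8, 6) = 8
e (Quinn): max(1, 5) = 5
M2 (Eve): min(7, 8, 5) = 5
top (Quinn): max(6, 5) = 6
Quinn at top wants the highest of {M1=6, M2=5}, so chooses M1.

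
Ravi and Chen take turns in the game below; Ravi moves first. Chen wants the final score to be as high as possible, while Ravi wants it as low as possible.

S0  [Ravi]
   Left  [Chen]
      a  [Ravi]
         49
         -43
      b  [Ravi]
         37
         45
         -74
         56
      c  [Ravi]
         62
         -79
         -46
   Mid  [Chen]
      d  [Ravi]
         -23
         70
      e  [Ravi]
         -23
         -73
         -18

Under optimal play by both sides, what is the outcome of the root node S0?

a (Ravi): min(49, -43) = -43
b (Ravi): min(37, 45, -74, 56) = -74
c (Ravi): min(62, -79, -46) = -79
Left (Chen): max(-43, -74, -79) = -43
d (Ravi): min(-23, 70) = -23
e (Ravi): min(-23, -73, -18) = -73
Mid (Chen): max(-23, -73) = -23
S0 (Ravi): min(-43, -23) = -43

-43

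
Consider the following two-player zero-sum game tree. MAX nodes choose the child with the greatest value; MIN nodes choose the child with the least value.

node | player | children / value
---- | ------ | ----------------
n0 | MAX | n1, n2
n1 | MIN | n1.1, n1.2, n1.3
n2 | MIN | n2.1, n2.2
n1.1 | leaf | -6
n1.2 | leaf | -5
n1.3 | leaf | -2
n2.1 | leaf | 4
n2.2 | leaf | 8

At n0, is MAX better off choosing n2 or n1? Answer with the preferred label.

n2

n2 (MIN): min(4, 8) = 4
n1 (MIN): min(-6, -5, -2) = -6
MAX prefers the higher value; n2=4, n1=-6. n2 is better since 4 > -6.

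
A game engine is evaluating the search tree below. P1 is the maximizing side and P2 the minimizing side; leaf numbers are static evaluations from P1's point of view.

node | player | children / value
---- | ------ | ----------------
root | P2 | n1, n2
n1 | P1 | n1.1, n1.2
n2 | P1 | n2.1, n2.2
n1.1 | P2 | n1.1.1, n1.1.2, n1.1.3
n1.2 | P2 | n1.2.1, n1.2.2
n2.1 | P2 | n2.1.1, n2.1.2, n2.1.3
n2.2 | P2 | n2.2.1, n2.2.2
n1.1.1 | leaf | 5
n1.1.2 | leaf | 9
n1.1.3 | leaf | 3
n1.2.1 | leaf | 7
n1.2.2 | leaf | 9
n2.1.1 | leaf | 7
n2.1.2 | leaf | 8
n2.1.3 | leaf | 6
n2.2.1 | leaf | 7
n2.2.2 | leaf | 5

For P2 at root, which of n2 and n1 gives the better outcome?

n2.1 (P2): min(7, 8, 6) = 6
n2.2 (P2): min(7, 5) = 5
n2 (P1): max(6, 5) = 6
n1.1 (P2): min(5, 9, 3) = 3
n1.2 (P2): min(7, 9) = 7
n1 (P1): max(3, 7) = 7
P2 prefers the lower value; n2=6, n1=7. n2 is better since 6 < 7.

n2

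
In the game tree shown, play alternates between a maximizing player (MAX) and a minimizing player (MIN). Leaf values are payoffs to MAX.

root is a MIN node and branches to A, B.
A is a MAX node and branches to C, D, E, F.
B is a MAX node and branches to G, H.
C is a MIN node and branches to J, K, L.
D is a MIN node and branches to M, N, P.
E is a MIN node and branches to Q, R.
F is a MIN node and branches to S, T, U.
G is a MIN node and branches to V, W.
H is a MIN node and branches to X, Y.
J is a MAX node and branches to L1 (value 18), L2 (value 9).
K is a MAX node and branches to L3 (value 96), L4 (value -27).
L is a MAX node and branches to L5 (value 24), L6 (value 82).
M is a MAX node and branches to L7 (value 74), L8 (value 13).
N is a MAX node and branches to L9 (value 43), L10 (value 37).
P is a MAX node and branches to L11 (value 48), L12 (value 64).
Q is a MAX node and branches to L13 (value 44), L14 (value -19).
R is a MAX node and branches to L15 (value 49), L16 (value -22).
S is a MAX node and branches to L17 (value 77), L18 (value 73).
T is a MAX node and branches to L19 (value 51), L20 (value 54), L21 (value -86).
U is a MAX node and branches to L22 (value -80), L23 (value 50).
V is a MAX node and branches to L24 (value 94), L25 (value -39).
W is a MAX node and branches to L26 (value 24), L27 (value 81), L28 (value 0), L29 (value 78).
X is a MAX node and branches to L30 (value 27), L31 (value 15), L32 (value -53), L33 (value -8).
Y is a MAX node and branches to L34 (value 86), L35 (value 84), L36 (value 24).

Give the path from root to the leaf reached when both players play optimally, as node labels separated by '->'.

J (MAX): max(18, 9) = 18
K (MAX): max(96, -27) = 96
L (MAX): max(24, 82) = 82
C (MIN): min(18, 96, 82) = 18
M (MAX): max(74, 13) = 74
N (MAX): max(43, 37) = 43
P (MAX): max(48, 64) = 64
D (MIN): min(74, 43, 64) = 43
Q (MAX): max(44, -19) = 44
R (MAX): max(49, -22) = 49
E (MIN): min(44, 49) = 44
S (MAX): max(77, 73) = 77
T (MAX): max(51, 54, -86) = 54
U (MAX): max(-80, 50) = 50
F (MIN): min(77, 54, 50) = 50
A (MAX): max(18, 43, 44, 50) = 50
V (MAX): max(94, -39) = 94
W (MAX): max(24, 81, 0, 78) = 81
G (MIN): min(94, 81) = 81
X (MAX): max(27, 15, -53, -8) = 27
Y (MAX): max(86, 84, 24) = 86
H (MIN): min(27, 86) = 27
B (MAX): max(81, 27) = 81
root (MIN): min(50, 81) = 50
At root, MIN picks A (lowest: 50).
At A, MAX picks F (highest: 50).
At F, MIN picks U (lowest: 50).
At U, MAX picks L23 (highest: 50).
Terminal value 50.

root -> A -> F -> U -> L23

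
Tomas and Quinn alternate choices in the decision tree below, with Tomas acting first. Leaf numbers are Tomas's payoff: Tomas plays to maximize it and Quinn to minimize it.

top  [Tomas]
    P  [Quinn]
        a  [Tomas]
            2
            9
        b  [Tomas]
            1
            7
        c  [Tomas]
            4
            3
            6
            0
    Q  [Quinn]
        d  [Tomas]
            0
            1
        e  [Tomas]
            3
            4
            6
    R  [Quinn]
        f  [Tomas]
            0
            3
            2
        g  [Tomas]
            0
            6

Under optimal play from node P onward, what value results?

a (Tomas): max(2, 9) = 9
b (Tomas): max(1, 7) = 7
c (Tomas): max(4, 3, 6, 0) = 6
P (Quinn): min(9, 7, 6) = 6

6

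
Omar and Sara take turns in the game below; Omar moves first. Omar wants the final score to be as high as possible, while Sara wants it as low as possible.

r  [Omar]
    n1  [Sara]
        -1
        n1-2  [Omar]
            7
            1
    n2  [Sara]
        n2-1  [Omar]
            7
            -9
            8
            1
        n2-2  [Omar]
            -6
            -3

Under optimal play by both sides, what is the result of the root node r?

n1-2 (Omar): max(7, 1) = 7
n1 (Sara): min(-1, 7) = -1
n2-1 (Omar): max(7, -9, 8, 1) = 8
n2-2 (Omar): max(-6, -3) = -3
n2 (Sara): min(8, -3) = -3
r (Omar): max(-1, -3) = -1

-1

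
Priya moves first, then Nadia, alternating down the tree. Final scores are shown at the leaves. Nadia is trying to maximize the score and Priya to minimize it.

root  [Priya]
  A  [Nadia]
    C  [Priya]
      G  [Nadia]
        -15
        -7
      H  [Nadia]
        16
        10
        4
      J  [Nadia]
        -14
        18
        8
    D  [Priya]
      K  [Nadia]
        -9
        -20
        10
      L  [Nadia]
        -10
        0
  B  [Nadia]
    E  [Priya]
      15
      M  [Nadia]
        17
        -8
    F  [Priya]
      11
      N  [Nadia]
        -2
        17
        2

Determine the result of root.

0

G (Nadia): max(-15, -7) = -7
H (Nadia): max(16, 10, 4) = 16
J (Nadia): max(-14, 18, 8) = 18
C (Priya): min(-7, 16, 18) = -7
K (Nadia): max(-9, -20, 10) = 10
L (Nadia): max(-10, 0) = 0
D (Priya): min(10, 0) = 0
A (Nadia): max(-7, 0) = 0
M (Nadia): max(17, -8) = 17
E (Priya): min(15, 17) = 15
N (Nadia): max(-2, 17, 2) = 17
F (Priya): min(11, 17) = 11
B (Nadia): max(15, 11) = 15
root (Priya): min(0, 15) = 0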